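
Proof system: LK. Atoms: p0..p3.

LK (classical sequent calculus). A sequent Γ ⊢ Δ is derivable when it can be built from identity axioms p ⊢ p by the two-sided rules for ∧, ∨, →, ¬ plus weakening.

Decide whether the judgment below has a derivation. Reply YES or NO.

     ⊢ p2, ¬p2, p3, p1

Derivation (root first):
[WR]  ⊢ p2, ¬p2, p3, p1
  [WR]  ⊢ p2, ¬p2, p3
    [¬R]  ⊢ p2, ¬p2
      [Ax] p2 ⊢ p2

Result: YES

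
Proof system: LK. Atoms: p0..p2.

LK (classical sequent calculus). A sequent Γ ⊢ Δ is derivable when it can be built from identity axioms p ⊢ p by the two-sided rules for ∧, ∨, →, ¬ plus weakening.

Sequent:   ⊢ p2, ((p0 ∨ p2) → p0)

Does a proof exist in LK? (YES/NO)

Derivation (root first):
[→R]  ⊢ p2, ((p0 ∨ p2) → p0)
  [∨L] (p0 ∨ p2) ⊢ p2, p0
    [Ax] p0 ⊢ p0
    [Ax] p2 ⊢ p2

Result: YES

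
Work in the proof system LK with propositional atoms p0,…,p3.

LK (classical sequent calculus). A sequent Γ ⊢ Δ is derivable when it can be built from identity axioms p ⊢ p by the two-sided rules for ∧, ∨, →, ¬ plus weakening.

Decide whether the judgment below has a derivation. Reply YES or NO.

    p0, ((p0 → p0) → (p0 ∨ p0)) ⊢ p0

Proof tree:
[→L] p0, ((p0 → p0) → (p0 ∨ p0)) ⊢ p0
  [→R] p0 ⊢ (p0 → p0)
    [WL] p0, p0 ⊢ p0
      [Ax] p0 ⊢ p0
  [∨L] p0, (p0 ∨ p0) ⊢ p0
    [Ax] p0 ⊢ p0
    [WL] p0, p0 ⊢ p0
      [Ax] p0 ⊢ p0

Result: YES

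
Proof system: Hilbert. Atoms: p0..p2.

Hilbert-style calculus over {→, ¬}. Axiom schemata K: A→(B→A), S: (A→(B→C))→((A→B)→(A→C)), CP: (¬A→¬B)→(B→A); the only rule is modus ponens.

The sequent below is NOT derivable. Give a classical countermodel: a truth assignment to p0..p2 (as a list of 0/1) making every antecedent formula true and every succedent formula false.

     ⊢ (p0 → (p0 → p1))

Enumerate valuations to refute Γ ⊢ Δ:
  v=000: Γ:[] Δ:[(p0 → (p0 → p1))=T] refutes=False
  v=001: Γ:[] Δ:[(p0 → (p0 → p1))=T] refutes=False
  v=010: Γ:[] Δ:[(p0 → (p0 → p1))=T] refutes=False
  v=011: Γ:[] Δ:[(p0 → (p0 → p1))=T] refutes=False
  v=100: Γ:[] Δ:[(p0 → (p0 → p1))=F] refutes=True  ← countermodel

Result: [1, 0, 0]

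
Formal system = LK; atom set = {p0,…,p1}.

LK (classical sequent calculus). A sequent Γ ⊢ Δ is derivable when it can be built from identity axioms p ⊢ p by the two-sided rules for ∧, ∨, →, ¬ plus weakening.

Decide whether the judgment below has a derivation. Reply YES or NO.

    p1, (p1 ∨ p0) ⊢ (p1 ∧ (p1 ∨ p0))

Proof tree:
[∧R] p1, (p1 ∨ p0) ⊢ (p1 ∧ (p1 ∨ p0))
  [Ax] p1 ⊢ p1
  [∨R] (p1 ∨ p0) ⊢ (p1 ∨ p0)
    [∨L] (p1 ∨ p0) ⊢ p1, p0
      [Ax] p1 ⊢ p1
      [Ax] p0 ⊢ p0

Result: YES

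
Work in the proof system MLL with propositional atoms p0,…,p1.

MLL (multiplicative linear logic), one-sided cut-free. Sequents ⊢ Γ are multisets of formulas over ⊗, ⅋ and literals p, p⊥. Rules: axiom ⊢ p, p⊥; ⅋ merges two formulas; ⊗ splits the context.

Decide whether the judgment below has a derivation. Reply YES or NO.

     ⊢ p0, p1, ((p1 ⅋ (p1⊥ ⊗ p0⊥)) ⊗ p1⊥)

Derivation (root first):
[⊗]  ⊢ p0, p1, ((p1 ⅋ (p1⊥ ⊗ p0⊥)) ⊗ p1⊥)
  [⅋]  ⊢ p0, (p1 ⅋ (p1⊥ ⊗ p0⊥))
    [⊗]  ⊢ p1, p0, (p1⊥ ⊗ p0⊥)
      [Ax]  ⊢ p1, p1⊥
      [Ax]  ⊢ p0, p0⊥
  [Ax]  ⊢ p1, p1⊥

Result: YES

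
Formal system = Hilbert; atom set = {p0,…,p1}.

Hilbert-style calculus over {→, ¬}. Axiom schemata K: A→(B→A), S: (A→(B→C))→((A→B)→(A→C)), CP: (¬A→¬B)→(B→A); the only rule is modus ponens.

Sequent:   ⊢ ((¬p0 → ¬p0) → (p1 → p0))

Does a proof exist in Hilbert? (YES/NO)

Truth-table refutation:
  v=00: Γ:[] Δ:[((¬p0 → ¬p0) → (p1 → p0))=T] refutes=False
  v=01: Γ:[] Δ:[((¬p0 → ¬p0) → (p1 → p0))=F] refutes=True  ← countermodel

Result: NO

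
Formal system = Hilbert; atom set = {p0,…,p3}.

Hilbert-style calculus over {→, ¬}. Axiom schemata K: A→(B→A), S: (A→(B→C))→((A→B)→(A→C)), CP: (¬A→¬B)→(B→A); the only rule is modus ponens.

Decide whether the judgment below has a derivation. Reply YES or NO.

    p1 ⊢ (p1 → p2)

Search for a countermodel by truth-table:
  v=0000: Γ:[p1=F] Δ:[(p1 → p2)=T] refutes=False
  v=0001: Γ:[p1=F] Δ:[(p1 → p2)=T] refutes=False
  v=0010: Γ:[p1=F] Δ:[(p1 → p2)=T] refutes=False
  v=0011: Γ:[p1=F] Δ:[(p1 → p2)=T] refutes=False
  v=0100: Γ:[p1=T] Δ:[(p1 → p2)=F] refutes=True  ← countermodel

Result: NO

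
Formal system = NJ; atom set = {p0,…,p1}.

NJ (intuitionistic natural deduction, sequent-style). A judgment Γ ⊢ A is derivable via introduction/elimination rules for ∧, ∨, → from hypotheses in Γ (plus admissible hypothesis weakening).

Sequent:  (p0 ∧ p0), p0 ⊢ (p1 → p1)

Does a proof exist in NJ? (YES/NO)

Derivation (root first):
[Wk] (p0 ∧ p0), p0 ⊢ (p1 → p1)
  [Wk] (p0 ∧ p0) ⊢ (p1 → p1)
    [→I]  ⊢ (p1 → p1)
      [Ax] p1 ⊢ p1

Result: YES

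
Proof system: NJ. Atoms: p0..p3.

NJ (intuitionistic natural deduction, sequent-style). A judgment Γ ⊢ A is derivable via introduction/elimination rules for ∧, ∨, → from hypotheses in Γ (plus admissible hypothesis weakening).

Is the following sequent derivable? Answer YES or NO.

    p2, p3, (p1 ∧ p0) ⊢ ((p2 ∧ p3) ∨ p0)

Derivation (root first):
[∨I₁] p2, p3, (p1 ∧ p0) ⊢ ((p2 ∧ p3) ∨ p0)
  [∧I] p2, p3, (p1 ∧ p0) ⊢ (p2 ∧ p3)
    [Wk] p2, (p1 ∧ p0) ⊢ p2
      [Ax] p2 ⊢ p2
    [Ax] p3 ⊢ p3

Result: YES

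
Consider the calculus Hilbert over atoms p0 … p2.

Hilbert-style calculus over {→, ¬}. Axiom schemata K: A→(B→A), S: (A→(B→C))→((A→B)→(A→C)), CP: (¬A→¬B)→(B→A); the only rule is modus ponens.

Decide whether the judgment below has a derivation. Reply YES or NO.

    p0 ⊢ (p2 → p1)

Enumerate valuations to refute Γ ⊢ Δ:
  v=000: Γ:[p0=F] Δ:[(p2 → p1)=T] refutes=False
  v=001: Γ:[p0=F] Δ:[(p2 → p1)=F] refutes=False
  v=010: Γ:[p0=F] Δ:[(p2 → p1)=T] refutes=False
  v=011: Γ:[p0=F] Δ:[(p2 → p1)=T] refutes=False
  v=100: Γ:[p0=T] Δ:[(p2 → p1)=T] refutes=False
  v=101: Γ:[p0=T] Δ:[(p2 → p1)=F] refutes=True  ← countermodel

Result: NO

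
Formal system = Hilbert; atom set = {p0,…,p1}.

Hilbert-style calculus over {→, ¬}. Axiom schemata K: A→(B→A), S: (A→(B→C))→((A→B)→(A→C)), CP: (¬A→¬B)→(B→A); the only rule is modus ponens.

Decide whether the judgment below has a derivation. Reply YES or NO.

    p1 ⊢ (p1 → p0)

Search for a countermodel by truth-table:
  v=00: Γ:[p1=F] Δ:[(p1 → p0)=T] refutes=False
  v=01: Γ:[p1=T] Δ:[(p1 → p0)=F] refutes=True  ← countermodel

Result: NO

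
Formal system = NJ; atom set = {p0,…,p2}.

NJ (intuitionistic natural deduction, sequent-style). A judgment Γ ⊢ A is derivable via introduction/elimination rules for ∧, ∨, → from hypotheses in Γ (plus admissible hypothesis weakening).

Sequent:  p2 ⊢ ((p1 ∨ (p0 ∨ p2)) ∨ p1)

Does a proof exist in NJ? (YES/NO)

Derivation trace:
[∨I₁] p2 ⊢ ((p1 ∨ (p0 ∨ p2)) ∨ p1)
  [∨I₂] p2 ⊢ (p1 ∨ (p0 ∨ p2))
    [∨I₂] p2 ⊢ (p0 ∨ p2)
      [Ax] p2 ⊢ p2

Result: YES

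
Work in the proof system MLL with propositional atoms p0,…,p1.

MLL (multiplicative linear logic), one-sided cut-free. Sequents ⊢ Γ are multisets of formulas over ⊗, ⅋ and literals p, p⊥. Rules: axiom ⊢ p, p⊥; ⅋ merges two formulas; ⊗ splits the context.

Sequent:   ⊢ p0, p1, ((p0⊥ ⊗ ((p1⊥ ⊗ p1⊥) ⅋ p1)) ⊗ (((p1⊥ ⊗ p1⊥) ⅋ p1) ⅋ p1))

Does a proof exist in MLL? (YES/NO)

Proof tree:
[⊗]  ⊢ p0, p1, ((p0⊥ ⊗ ((p1⊥ ⊗ p1⊥) ⅋ p1)) ⊗ (((p1⊥ ⊗ p1⊥) ⅋ p1) ⅋ p1))
  [⊗]  ⊢ p0, p1, (p0⊥ ⊗ ((p1⊥ ⊗ p1⊥) ⅋ p1))
    [Ax]  ⊢ p0, p0⊥
    [⅋]  ⊢ p1, ((p1⊥ ⊗ p1⊥) ⅋ p1)
      [⊗]  ⊢ p1, p1, (p1⊥ ⊗ p1⊥)
        [Ax]  ⊢ p1, p1⊥
        [Ax]  ⊢ p1, p1⊥
  [⅋]  ⊢ (((p1⊥ ⊗ p1⊥) ⅋ p1) ⅋ p1)
    [⅋]  ⊢ p1, ((p1⊥ ⊗ p1⊥) ⅋ p1)
      [⊗]  ⊢ p1, p1, (p1⊥ ⊗ p1⊥)
        [Ax]  ⊢ p1, p1⊥
        [Ax]  ⊢ p1, p1⊥

Result: YES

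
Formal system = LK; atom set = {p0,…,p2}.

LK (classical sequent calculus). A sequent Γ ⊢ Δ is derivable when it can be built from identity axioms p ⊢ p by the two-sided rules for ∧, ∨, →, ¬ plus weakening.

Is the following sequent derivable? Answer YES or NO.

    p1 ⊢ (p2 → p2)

Proof tree:
[WL] p1 ⊢ (p2 → p2)
  [→R]  ⊢ (p2 → p2)
    [Ax] p2 ⊢ p2

Result: YES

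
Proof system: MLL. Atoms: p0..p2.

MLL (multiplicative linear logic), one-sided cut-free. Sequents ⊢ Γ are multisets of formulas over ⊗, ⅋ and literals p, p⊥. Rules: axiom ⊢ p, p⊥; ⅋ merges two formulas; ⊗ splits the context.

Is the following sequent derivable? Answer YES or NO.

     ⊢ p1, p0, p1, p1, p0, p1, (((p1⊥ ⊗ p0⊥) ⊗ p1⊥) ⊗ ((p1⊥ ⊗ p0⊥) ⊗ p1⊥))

Proof tree:
[⊗]  ⊢ p1, p0, p1, p1, p0, p1, (((p1⊥ ⊗ p0⊥) ⊗ p1⊥) ⊗ ((p1⊥ ⊗ p0⊥) ⊗ p1⊥))
  [⊗]  ⊢ p1, p0, p1, ((p1⊥ ⊗ p0⊥) ⊗ p1⊥)
    [⊗]  ⊢ p1, p0, (p1⊥ ⊗ p0⊥)
      [Ax]  ⊢ p1, p1⊥
      [Ax]  ⊢ p0, p0⊥
    [Ax]  ⊢ p1, p1⊥
  [⊗]  ⊢ p1, p0, p1, ((p1⊥ ⊗ p0⊥) ⊗ p1⊥)
    [⊗]  ⊢ p1, p0, (p1⊥ ⊗ p0⊥)
      [Ax]  ⊢ p1, p1⊥
      [Ax]  ⊢ p0, p0⊥
    [Ax]  ⊢ p1, p1⊥

Result: YES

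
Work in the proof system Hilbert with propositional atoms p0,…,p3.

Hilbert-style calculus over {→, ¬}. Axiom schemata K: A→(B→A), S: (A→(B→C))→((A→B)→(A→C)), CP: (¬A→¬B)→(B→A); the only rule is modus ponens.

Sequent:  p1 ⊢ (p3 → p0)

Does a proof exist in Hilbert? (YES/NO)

Truth-table refutation:
  v=0000: Γ:[p1=F] Δ:[(p3 → p0)=T] refutes=False
  v=0001: Γ:[p1=F] Δ:[(p3 → p0)=F] refutes=False
  v=0010: Γ:[p1=F] Δ:[(p3 → p0)=T] refutes=False
  v=0011: Γ:[p1=F] Δ:[(p3 → p0)=F] refutes=False
  v=0100: Γ:[p1=T] Δ:[(p3 → p0)=T] refutes=False
  v=0101: Γ:[p1=T] Δ:[(p3 → p0)=F] refutes=True  ← countermodel

Result: NO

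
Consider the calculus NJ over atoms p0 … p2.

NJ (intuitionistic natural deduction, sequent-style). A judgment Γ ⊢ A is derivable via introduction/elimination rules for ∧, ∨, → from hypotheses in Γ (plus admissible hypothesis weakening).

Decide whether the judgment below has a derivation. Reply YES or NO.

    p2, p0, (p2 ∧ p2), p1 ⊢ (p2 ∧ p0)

Proof tree:
[Wk] p2, p0, (p2 ∧ p2), p1 ⊢ (p2 ∧ p0)
  [Wk] p2, p0, (p2 ∧ p2) ⊢ (p2 ∧ p0)
    [∧I] p2, p0 ⊢ (p2 ∧ p0)
      [Ax] p2 ⊢ p2
      [Ax] p0 ⊢ p0

Result: YES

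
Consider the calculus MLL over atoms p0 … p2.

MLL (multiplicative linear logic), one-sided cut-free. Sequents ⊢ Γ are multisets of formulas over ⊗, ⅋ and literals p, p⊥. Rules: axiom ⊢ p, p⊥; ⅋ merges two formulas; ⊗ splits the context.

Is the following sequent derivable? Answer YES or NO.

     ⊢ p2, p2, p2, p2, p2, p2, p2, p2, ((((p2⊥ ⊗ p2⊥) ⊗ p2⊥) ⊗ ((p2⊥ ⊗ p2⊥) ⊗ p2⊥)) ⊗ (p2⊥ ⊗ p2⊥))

Proof tree:
[⊗]  ⊢ p2, p2, p2, p2, p2, p2, p2, p2, ((((p2⊥ ⊗ p2⊥) ⊗ p2⊥) ⊗ ((p2⊥ ⊗ p2⊥) ⊗ p2⊥)) ⊗ (p2⊥ ⊗ p2⊥))
  [⊗]  ⊢ p2, p2, p2, p2, p2, p2, (((p2⊥ ⊗ p2⊥) ⊗ p2⊥) ⊗ ((p2⊥ ⊗ p2⊥) ⊗ p2⊥))
    [⊗]  ⊢ p2, p2, p2, ((p2⊥ ⊗ p2⊥) ⊗ p2⊥)
      [⊗]  ⊢ p2, p2, (p2⊥ ⊗ p2⊥)
        [Ax]  ⊢ p2, p2⊥
        [Ax]  ⊢ p2, p2⊥
      [Ax]  ⊢ p2, p2⊥
    [⊗]  ⊢ p2, p2, p2, ((p2⊥ ⊗ p2⊥) ⊗ p2⊥)
      [⊗]  ⊢ p2, p2, (p2⊥ ⊗ p2⊥)
        [Ax]  ⊢ p2, p2⊥
        [Ax]  ⊢ p2, p2⊥
      [Ax]  ⊢ p2, p2⊥
  [⊗]  ⊢ p2, p2, (p2⊥ ⊗ p2⊥)
    [Ax]  ⊢ p2, p2⊥
    [Ax]  ⊢ p2, p2⊥

Result: YES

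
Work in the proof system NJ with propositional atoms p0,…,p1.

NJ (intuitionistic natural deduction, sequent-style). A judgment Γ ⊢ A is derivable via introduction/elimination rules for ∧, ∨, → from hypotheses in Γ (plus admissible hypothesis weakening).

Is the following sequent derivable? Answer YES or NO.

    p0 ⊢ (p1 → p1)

Derivation (root first):
[Wk] p0 ⊢ (p1 → p1)
  [→I]  ⊢ (p1 → p1)
    [Ax] p1 ⊢ p1

Result: YES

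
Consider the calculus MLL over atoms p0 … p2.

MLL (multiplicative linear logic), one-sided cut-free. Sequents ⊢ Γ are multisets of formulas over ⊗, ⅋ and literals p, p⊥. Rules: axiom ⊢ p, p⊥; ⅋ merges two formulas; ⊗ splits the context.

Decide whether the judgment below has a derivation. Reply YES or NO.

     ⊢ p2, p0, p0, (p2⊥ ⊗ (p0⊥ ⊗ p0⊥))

Derivation trace:
[⊗]  ⊢ p2, p0, p0, (p2⊥ ⊗ (p0⊥ ⊗ p0⊥))
  [Ax]  ⊢ p2, p2⊥
  [⊗]  ⊢ p0, p0, (p0⊥ ⊗ p0⊥)
    [Ax]  ⊢ p0, p0⊥
    [Ax]  ⊢ p0, p0⊥

Result: YES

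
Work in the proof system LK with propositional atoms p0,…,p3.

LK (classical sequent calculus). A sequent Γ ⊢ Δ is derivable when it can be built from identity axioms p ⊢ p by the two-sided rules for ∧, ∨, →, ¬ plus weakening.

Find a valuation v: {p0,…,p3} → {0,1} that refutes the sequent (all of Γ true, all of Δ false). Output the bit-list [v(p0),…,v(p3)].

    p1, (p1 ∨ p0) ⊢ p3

Search for a countermodel by truth-table:
  v=0000: Γ:[p1=F, (p1 ∨ p0)=F] Δ:[p3=F] refutes=False
  v=0001: Γ:[p1=F, (p1 ∨ p0)=F] Δ:[p3=T] refutes=False
  v=0010: Γ:[p1=F, (p1 ∨ p0)=F] Δ:[p3=F] refutes=False
  v=0011: Γ:[p1=F, (p1 ∨ p0)=F] Δ:[p3=T] refutes=False
  v=0100: Γ:[p1=T, (p1 ∨ p0)=T] Δ:[p3=F] refutes=True  ← countermodel

Result: [0, 1, 0, 0]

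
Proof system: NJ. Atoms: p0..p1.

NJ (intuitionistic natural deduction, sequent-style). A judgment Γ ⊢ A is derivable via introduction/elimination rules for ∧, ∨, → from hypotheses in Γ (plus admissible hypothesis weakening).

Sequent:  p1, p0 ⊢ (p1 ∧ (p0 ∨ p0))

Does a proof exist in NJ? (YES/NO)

Proof tree:
[∧I] p1, p0 ⊢ (p1 ∧ (p0 ∨ p0))
  [Ax] p1 ⊢ p1
  [∨I₁] p0 ⊢ (p0 ∨ p0)
    [Ax] p0 ⊢ p0

Result: YES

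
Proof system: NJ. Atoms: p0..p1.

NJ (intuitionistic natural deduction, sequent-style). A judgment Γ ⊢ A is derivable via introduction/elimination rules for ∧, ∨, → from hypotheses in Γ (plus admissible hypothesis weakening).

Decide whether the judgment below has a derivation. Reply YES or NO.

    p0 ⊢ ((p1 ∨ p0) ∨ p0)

Proof tree:
[∨I₁] p0 ⊢ ((p1 ∨ p0) ∨ p0)
  [∨I₂] p0 ⊢ (p1 ∨ p0)
    [Ax] p0 ⊢ p0

Result: YES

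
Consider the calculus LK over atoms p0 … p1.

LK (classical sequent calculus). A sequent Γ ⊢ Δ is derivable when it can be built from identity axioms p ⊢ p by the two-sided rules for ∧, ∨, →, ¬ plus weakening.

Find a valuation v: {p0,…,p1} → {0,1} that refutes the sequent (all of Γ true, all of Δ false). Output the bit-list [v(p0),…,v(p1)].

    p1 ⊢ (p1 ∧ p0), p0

Enumerate valuations to refute Γ ⊢ Δ:
  v=00: Γ:[p1=F] Δ:[(p1 ∧ p0)=F, p0=F] refutes=False
  v=01: Γ:[p1=T] Δ:[(p1 ∧ p0)=F, p0=F] refutes=True  ← countermodel

Result: [0, 1]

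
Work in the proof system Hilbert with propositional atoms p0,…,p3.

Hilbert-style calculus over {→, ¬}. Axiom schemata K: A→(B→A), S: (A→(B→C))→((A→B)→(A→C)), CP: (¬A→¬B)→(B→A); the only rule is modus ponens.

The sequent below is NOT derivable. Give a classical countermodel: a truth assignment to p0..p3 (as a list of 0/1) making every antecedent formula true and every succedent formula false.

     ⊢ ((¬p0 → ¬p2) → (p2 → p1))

Enumerate valuations to refute Γ ⊢ Δ:
  v=0000: Γ:[] Δ:[((¬p0 → ¬p2) → (p2 → p1))=T] refutes=False
  v=0001: Γ:[] Δ:[((¬p0 → ¬p2) → (p2 → p1))=T] refutes=False
  v=0010: Γ:[] Δ:[((¬p0 → ¬p2) → (p2 → p1))=T] refutes=False
  v=0011: Γ:[] Δ:[((¬p0 → ¬p2) → (p2 → p1))=T] refutes=False
  v=0100: Γ:[] Δ:[((¬p0 → ¬p2) → (p2 → p1))=T] refutes=False
  v=0101: Γ:[] Δ:[((¬p0 → ¬p2) → (p2 → p1))=T] refutes=False
  v=0110: Γ:[] Δ:[((¬p0 → ¬p2) → (p2 → p1))=T] refutes=False
  v=0111: Γ:[] Δ:[((¬p0 → ¬p2) → (p2 → p1))=T] refutes=False
  v=1000: Γ:[] Δ:[((¬p0 → ¬p2) → (p2 → p1))=T] refutes=False
  v=1001: Γ:[] Δ:[((¬p0 → ¬p2) → (p2 → p1))=T] refutes=False
  v=1010: Γ:[] Δ:[((¬p0 → ¬p2) → (p2 → p1))=F] refutes=True  ← countermodel

Result: [1, 0, 1, 0]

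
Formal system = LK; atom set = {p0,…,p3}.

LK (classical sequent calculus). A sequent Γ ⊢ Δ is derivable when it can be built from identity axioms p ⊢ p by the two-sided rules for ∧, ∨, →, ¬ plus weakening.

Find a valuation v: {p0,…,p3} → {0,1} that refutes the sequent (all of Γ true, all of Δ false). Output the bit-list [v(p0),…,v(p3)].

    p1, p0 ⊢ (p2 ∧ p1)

Truth-table refutation:
  v=0000: Γ:[p1=F, p0=F] Δ:[(p2 ∧ p1)=F] refutes=False
  v=0001: Γ:[p1=F, p0=F] Δ:[(p2 ∧ p1)=F] refutes=False
  v=0010: Γ:[p1=F, p0=F] Δ:[(p2 ∧ p1)=F] refutes=False
  v=0011: Γ:[p1=F, p0=F] Δ:[(p2 ∧ p1)=F] refutes=False
  v=0100: Γ:[p1=T, p0=F] Δ:[(p2 ∧ p1)=F] refutes=False
  v=0101: Γ:[p1=T, p0=F] Δ:[(p2 ∧ p1)=F] refutes=False
  v=0110: Γ:[p1=T, p0=F] Δ:[(p2 ∧ p1)=T] refutes=False
  v=0111: Γ:[p1=T, p0=F] Δ:[(p2 ∧ p1)=T] refutes=False
  v=1000: Γ:[p1=F, p0=T] Δ:[(p2 ∧ p1)=F] refutes=False
  v=1001: Γ:[p1=F, p0=T] Δ:[(p2 ∧ p1)=F] refutes=False
  v=1010: Γ:[p1=F, p0=T] Δ:[(p2 ∧ p1)=F] refutes=False
  v=1011: Γ:[p1=F, p0=T] Δ:[(p2 ∧ p1)=F] refutes=False
  v=1100: Γ:[p1=T, p0=T] Δ:[(p2 ∧ p1)=F] refutes=True  ← countermodel

Result: [1, 1, 0, 0]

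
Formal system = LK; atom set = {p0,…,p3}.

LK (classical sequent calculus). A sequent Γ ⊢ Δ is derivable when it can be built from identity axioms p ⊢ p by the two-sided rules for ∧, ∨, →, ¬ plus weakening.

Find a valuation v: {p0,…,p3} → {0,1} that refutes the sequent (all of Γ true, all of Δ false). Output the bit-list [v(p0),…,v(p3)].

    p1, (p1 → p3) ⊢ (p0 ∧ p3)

Enumerate valuations to refute Γ ⊢ Δ:
  v=0000: Γ:[p1=F, (p1 → p3)=T] Δ:[(p0 ∧ p3)=F] refutes=False
  v=0001: Γ:[p1=F, (p1 → p3)=T] Δ:[(p0 ∧ p3)=F] refutes=False
  v=0010: Γ:[p1=F, (p1 → p3)=T] Δ:[(p0 ∧ p3)=F] refutes=False
  v=0011: Γ:[p1=F, (p1 → p3)=T] Δ:[(p0 ∧ p3)=F] refutes=False
  v=0100: Γ:[p1=T, (p1 → p3)=F] Δ:[(p0 ∧ p3)=F] refutes=False
  v=0101: Γ:[p1=T, (p1 → p3)=T] Δ:[(p0 ∧ p3)=F] refutes=True  ← countermodel

Result: [0, 1, 0, 1]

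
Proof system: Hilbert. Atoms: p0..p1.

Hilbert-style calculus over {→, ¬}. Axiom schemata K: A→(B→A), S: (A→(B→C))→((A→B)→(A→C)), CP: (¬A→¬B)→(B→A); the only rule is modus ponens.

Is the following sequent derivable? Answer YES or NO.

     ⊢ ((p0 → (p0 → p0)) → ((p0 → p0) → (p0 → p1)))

Enumerate valuations to refute Γ ⊢ Δ:
  v=00: Γ:[] Δ:[((p0 → (p0 → p0)) → ((p0 → p0) → (p0 → p1)))=T] refutes=False
  v=01: Γ:[] Δ:[((p0 → (p0 → p0)) → ((p0 → p0) → (p0 → p1)))=T] refutes=False
  v=10: Γ:[] Δ:[((p0 → (p0 → p0)) → ((p0 → p0) → (p0 → p1)))=F] refutes=True  ← countermodel

Result: NO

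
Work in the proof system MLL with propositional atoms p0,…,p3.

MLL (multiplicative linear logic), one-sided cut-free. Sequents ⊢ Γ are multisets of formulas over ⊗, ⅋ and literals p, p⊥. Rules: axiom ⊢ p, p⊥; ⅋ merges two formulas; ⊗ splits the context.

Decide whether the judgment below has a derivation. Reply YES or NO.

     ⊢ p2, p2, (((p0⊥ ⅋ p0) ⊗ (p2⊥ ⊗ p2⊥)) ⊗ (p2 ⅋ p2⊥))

Derivation trace:
[⊗]  ⊢ p2, p2, (((p0⊥ ⅋ p0) ⊗ (p2⊥ ⊗ p2⊥)) ⊗ (p2 ⅋ p2⊥))
  [⊗]  ⊢ p2, p2, ((p0⊥ ⅋ p0) ⊗ (p2⊥ ⊗ p2⊥))
    [⅋]  ⊢ (p0⊥ ⅋ p0)
      [Ax]  ⊢ p0, p0⊥
    [⊗]  ⊢ p2, p2, (p2⊥ ⊗ p2⊥)
      [Ax]  ⊢ p2, p2⊥
      [Ax]  ⊢ p2, p2⊥
  [⅋]  ⊢ (p2 ⅋ p2⊥)
    [Ax]  ⊢ p2, p2⊥

Result: YES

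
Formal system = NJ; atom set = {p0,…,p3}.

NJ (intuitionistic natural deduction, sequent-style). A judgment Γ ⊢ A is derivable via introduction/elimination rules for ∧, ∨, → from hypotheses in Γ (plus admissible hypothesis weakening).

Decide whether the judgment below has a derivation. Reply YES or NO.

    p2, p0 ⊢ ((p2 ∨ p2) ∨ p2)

Derivation trace:
[∨I₁] p2, p0 ⊢ ((p2 ∨ p2) ∨ p2)
  [∨I₁] p2, p0 ⊢ (p2 ∨ p2)
    [Wk] p2, p0 ⊢ p2
      [Ax] p2 ⊢ p2

Result: YES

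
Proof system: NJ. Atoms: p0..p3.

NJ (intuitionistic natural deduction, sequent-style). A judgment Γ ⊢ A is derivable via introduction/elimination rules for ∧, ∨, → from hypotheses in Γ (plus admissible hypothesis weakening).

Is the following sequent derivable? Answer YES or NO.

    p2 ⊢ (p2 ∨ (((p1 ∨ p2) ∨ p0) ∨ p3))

Derivation trace:
[∨I₂] p2 ⊢ (p2 ∨ (((p1 ∨ p2) ∨ p0) ∨ p3))
  [∨I₁] p2 ⊢ (((p1 ∨ p2) ∨ p0) ∨ p3)
    [∨I₁] p2 ⊢ ((p1 ∨ p2) ∨ p0)
      [∨I₂] p2 ⊢ (p1 ∨ p2)
        [Ax] p2 ⊢ p2

Result: YES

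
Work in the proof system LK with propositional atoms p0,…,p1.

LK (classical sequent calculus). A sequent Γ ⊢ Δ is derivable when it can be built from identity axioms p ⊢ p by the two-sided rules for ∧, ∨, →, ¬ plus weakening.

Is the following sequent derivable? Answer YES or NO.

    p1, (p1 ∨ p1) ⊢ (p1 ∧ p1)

Proof tree:
[∧R] p1, (p1 ∨ p1) ⊢ (p1 ∧ p1)
  [Ax] p1 ⊢ p1
  [∨L] (p1 ∨ p1) ⊢ p1
    [Ax] p1 ⊢ p1
    [Ax] p1 ⊢ p1

Result: YES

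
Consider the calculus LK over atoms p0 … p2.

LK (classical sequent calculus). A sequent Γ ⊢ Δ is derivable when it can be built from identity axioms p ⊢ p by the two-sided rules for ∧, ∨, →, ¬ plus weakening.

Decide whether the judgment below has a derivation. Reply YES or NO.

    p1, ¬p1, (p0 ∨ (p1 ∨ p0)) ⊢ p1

Proof tree:
[∨L] p1, ¬p1, (p0 ∨ (p1 ∨ p0)) ⊢ p1
  [WL] p1, ¬p1, p0 ⊢ 
    [¬L] p1, ¬p1 ⊢ 
      [Ax] p1 ⊢ p1
  [∨L] p1, ¬p1, (p1 ∨ p0) ⊢ p1
    [Ax] p1 ⊢ p1
    [WL] p1, ¬p1, p0 ⊢ 
      [¬L] p1, ¬p1 ⊢ 
        [Ax] p1 ⊢ p1

Result: YES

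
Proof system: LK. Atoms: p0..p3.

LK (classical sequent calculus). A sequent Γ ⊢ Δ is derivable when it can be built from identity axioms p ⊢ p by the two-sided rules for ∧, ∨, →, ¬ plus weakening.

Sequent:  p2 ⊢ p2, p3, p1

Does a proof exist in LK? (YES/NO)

Derivation trace:
[WR] p2 ⊢ p2, p3, p1
  [WR] p2 ⊢ p2, p3
    [Ax] p2 ⊢ p2

Result: YES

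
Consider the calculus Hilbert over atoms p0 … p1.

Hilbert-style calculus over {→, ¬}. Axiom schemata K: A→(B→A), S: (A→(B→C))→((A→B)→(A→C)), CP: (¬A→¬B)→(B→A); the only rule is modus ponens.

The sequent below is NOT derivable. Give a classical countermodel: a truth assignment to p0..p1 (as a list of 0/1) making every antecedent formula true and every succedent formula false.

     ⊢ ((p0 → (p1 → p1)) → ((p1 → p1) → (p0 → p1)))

Truth-table refutation:
  v=00: Γ:[] Δ:[((p0 → (p1 → p1)) → ((p1 → p1) → (p0 → p1)))=T] refutes=False
  v=01: Γ:[] Δ:[((p0 → (p1 → p1)) → ((p1 → p1) → (p0 → p1)))=T] refutes=False
  v=10: Γ:[] Δ:[((p0 → (p1 → p1)) → ((p1 → p1) → (p0 → p1)))=F] refutes=True  ← countermodel

Result: [1, 0]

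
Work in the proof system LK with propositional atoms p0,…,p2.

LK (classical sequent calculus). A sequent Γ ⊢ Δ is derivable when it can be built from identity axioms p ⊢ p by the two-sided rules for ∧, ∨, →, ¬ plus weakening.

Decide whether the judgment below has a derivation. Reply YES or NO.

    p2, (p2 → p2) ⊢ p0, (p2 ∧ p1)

Truth-table refutation:
  v=000: Γ:[p2=F, (p2 → p2)=T] Δ:[p0=F, (p2 ∧ p1)=F] refutes=False
  v=001: Γ:[p2=T, (p2 → p2)=T] Δ:[p0=F, (p2 ∧ p1)=F] refutes=True  ← countermodel

Result: NO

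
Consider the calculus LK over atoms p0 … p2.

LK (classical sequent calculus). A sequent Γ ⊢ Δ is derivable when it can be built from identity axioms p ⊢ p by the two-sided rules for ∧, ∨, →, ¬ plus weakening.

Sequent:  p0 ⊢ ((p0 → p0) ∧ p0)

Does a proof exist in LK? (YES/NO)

Proof tree:
[∧R] p0 ⊢ ((p0 → p0) ∧ p0)
  [→R]  ⊢ (p0 → p0)
    [Ax] p0 ⊢ p0
  [Ax] p0 ⊢ p0

Result: YES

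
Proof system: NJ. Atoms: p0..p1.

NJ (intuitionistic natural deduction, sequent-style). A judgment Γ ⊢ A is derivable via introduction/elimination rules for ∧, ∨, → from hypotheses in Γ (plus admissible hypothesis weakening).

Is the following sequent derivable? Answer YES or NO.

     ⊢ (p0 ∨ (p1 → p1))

Derivation (root first):
[∨I₂]  ⊢ (p0 ∨ (p1 → p1))
  [→I]  ⊢ (p1 → p1)
    [Ax] p1 ⊢ p1

Result: YES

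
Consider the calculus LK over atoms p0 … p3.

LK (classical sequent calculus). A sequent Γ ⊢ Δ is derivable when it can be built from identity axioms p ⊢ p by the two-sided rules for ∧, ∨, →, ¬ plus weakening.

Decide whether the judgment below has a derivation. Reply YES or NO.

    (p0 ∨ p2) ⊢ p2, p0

Derivation trace:
[∨L] (p0 ∨ p2) ⊢ p2, p0
  [WR] p0 ⊢ p0, p2
    [Ax] p0 ⊢ p0
  [Ax] p2 ⊢ p2

Result: YES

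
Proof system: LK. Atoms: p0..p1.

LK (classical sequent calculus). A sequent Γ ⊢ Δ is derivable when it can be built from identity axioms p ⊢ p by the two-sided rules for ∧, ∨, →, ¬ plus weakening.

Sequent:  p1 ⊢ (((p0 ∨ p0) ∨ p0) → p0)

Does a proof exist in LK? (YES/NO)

Derivation trace:
[→R] p1 ⊢ (((p0 ∨ p0) ∨ p0) → p0)
  [WL] ((p0 ∨ p0) ∨ p0), p1 ⊢ p0
    [∨L] ((p0 ∨ p0) ∨ p0) ⊢ p0
      [∨L] (p0 ∨ p0) ⊢ p0
        [Ax] p0 ⊢ p0
        [Ax] p0 ⊢ p0
      [Ax] p0 ⊢ p0

Result: YES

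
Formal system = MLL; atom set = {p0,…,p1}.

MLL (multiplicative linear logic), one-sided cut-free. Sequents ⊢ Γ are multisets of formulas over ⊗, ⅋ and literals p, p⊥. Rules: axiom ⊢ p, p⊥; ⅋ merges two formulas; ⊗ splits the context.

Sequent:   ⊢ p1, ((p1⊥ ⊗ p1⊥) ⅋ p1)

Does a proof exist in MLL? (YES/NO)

Derivation (root first):
[⅋]  ⊢ p1, ((p1⊥ ⊗ p1⊥) ⅋ p1)
  [⊗]  ⊢ p1, p1, (p1⊥ ⊗ p1⊥)
    [Ax]  ⊢ p1, p1⊥
    [Ax]  ⊢ p1, p1⊥

Result: YES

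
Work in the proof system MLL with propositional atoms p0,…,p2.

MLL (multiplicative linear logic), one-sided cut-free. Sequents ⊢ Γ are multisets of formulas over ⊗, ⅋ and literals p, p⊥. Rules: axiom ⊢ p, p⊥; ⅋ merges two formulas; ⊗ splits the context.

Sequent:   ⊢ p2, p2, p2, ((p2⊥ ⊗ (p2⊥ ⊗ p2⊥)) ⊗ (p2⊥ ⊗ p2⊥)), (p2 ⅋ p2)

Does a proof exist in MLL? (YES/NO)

Proof tree:
[⅋]  ⊢ p2, p2, p2, ((p2⊥ ⊗ (p2⊥ ⊗ p2⊥)) ⊗ (p2⊥ ⊗ p2⊥)), (p2 ⅋ p2)
  [⊗]  ⊢ p2, p2, p2, p2, p2, ((p2⊥ ⊗ (p2⊥ ⊗ p2⊥)) ⊗ (p2⊥ ⊗ p2⊥))
    [⊗]  ⊢ p2, p2, p2, (p2⊥ ⊗ (p2⊥ ⊗ p2⊥))
      [Ax]  ⊢ p2, p2⊥
      [⊗]  ⊢ p2, p2, (p2⊥ ⊗ p2⊥)
        [Ax]  ⊢ p2, p2⊥
        [Ax]  ⊢ p2, p2⊥
    [⊗]  ⊢ p2, p2, (p2⊥ ⊗ p2⊥)
      [Ax]  ⊢ p2, p2⊥
      [Ax]  ⊢ p2, p2⊥

Result: YES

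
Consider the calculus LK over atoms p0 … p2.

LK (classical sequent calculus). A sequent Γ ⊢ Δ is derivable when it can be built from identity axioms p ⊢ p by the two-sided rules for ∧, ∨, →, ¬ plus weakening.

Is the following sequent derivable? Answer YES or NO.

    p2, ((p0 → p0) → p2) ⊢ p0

Truth-table refutation:
  v=000: Γ:[p2=F, ((p0 → p0) → p2)=F] Δ:[p0=F] refutes=False
  v=001: Γ:[p2=T, ((p0 → p0) → p2)=T] Δ:[p0=F] refutes=True  ← countermodel

Result: NO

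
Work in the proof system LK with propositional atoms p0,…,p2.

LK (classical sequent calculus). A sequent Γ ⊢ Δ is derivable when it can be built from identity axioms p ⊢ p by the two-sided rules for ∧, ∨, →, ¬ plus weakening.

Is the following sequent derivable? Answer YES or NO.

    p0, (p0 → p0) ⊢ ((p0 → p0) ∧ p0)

Proof tree:
[→L] p0, (p0 → p0) ⊢ ((p0 → p0) ∧ p0)
  [Ax] p0 ⊢ p0
  [∧R] p0 ⊢ ((p0 → p0) ∧ p0)
    [→R]  ⊢ (p0 → p0)
      [Ax] p0 ⊢ p0
    [Ax] p0 ⊢ p0

Result: YES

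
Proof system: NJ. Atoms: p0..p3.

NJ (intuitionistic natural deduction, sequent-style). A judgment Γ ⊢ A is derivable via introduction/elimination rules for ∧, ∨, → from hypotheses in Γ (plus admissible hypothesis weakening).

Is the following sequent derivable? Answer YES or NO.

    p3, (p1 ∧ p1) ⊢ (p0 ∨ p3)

Proof tree:
[Wk] p3, (p1 ∧ p1) ⊢ (p0 ∨ p3)
  [∨I₂] p3 ⊢ (p0 ∨ p3)
    [Ax] p3 ⊢ p3

Result: YES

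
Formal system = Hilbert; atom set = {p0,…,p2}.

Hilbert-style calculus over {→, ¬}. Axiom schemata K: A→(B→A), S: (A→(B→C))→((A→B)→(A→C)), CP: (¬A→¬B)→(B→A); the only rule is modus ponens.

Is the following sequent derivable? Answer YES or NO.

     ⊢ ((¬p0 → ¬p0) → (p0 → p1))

Truth-table refutation:
  v=000: Γ:[] Δ:[((¬p0 → ¬p0) → (p0 → p1))=T] refutes=False
  v=001: Γ:[] Δ:[((¬p0 → ¬p0) → (p0 → p1))=T] refutes=False
  v=010: Γ:[] Δ:[((¬p0 → ¬p0) → (p0 → p1))=T] refutes=False
  v=011: Γ:[] Δ:[((¬p0 → ¬p0) → (p0 → p1))=T] refutes=False
  v=100: Γ:[] Δ:[((¬p0 → ¬p0) → (p0 → p1))=F] refutes=True  ← countermodel

Result: NO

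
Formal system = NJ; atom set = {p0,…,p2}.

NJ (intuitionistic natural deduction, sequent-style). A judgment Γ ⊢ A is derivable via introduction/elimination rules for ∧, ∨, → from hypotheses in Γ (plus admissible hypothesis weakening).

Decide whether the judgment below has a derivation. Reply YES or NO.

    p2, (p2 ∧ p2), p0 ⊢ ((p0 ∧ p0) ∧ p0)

Proof tree:
[∧I] p2, (p2 ∧ p2), p0 ⊢ ((p0 ∧ p0) ∧ p0)
  [∧I] p2, p0 ⊢ (p0 ∧ p0)
    [Wk] p0, p2 ⊢ p0
      [Ax] p0 ⊢ p0
    [Ax] p0 ⊢ p0
  [Wk] p0, (p2 ∧ p2) ⊢ p0
    [Ax] p0 ⊢ p0

Result: YES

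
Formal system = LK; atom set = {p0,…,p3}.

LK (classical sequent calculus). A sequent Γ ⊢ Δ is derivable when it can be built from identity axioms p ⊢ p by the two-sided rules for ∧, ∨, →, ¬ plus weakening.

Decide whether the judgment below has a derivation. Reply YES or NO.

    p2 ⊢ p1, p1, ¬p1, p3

Derivation trace:
[WL] p2 ⊢ p1, p1, ¬p1, p3
  [WR]  ⊢ p1, p1, ¬p1, p3
    [¬R]  ⊢ p1, p1, ¬p1
      [WR] p1 ⊢ p1, p1
        [Ax] p1 ⊢ p1

Result: YES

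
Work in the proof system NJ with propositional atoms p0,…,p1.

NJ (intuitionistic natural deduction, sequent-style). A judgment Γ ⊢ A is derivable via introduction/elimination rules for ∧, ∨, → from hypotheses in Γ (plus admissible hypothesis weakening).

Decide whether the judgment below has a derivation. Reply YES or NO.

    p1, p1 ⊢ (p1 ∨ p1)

Derivation (root first):
[Wk] p1, p1 ⊢ (p1 ∨ p1)
  [∨I₁] p1 ⊢ (p1 ∨ p1)
    [Ax] p1 ⊢ p1

Result: YES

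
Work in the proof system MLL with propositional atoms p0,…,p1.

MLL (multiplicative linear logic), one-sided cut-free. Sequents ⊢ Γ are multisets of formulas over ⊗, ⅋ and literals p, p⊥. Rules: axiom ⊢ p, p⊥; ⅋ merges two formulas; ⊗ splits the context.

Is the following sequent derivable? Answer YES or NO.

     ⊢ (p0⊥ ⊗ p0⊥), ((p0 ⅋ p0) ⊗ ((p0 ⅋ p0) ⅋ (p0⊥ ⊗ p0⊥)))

Derivation trace:
[⊗]  ⊢ (p0⊥ ⊗ p0⊥), ((p0 ⅋ p0) ⊗ ((p0 ⅋ p0) ⅋ (p0⊥ ⊗ p0⊥)))
  [⅋]  ⊢ (p0⊥ ⊗ p0⊥), (p0 ⅋ p0)
    [⊗]  ⊢ p0, p0, (p0⊥ ⊗ p0⊥)
      [Ax]  ⊢ p0, p0⊥
      [Ax]  ⊢ p0, p0⊥
  [⅋]  ⊢ ((p0 ⅋ p0) ⅋ (p0⊥ ⊗ p0⊥))
    [⅋]  ⊢ (p0⊥ ⊗ p0⊥), (p0 ⅋ p0)
      [⊗]  ⊢ p0, p0, (p0⊥ ⊗ p0⊥)
        [Ax]  ⊢ p0, p0⊥
        [Ax]  ⊢ p0, p0⊥

Result: YES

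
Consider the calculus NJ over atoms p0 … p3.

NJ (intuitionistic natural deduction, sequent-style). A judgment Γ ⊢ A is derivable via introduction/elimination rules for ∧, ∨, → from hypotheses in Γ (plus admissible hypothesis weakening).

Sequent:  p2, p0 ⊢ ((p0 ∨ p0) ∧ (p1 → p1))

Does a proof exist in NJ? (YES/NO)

Proof tree:
[∧I] p2, p0 ⊢ ((p0 ∨ p0) ∧ (p1 → p1))
  [∨I₂] p0 ⊢ (p0 ∨ p0)
    [Ax] p0 ⊢ p0
  [→I] p2 ⊢ (p1 → p1)
    [Wk] p1, p2 ⊢ p1
      [Ax] p1 ⊢ p1

Result: YES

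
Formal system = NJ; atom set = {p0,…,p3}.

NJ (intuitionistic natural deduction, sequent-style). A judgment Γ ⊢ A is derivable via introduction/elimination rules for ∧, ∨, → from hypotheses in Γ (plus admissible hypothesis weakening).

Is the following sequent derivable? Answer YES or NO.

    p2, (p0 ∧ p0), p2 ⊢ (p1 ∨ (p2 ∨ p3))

Derivation (root first):
[Wk] p2, (p0 ∧ p0), p2 ⊢ (p1 ∨ (p2 ∨ p3))
  [∨I₂] p2, (p0 ∧ p0) ⊢ (p1 ∨ (p2 ∨ p3))
    [∨I₁] p2, (p0 ∧ p0) ⊢ (p2 ∨ p3)
      [Wk] p2, (p0 ∧ p0) ⊢ p2
        [Ax] p2 ⊢ p2

Result: YES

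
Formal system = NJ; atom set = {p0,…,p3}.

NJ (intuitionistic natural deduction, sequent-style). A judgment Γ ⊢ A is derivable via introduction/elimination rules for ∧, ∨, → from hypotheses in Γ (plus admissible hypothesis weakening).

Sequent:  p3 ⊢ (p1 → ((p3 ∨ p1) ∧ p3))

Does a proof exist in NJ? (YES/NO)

Proof tree:
[→I] p3 ⊢ (p1 → ((p3 ∨ p1) ∧ p3))
  [∧I] p1, p3 ⊢ ((p3 ∨ p1) ∧ p3)
    [∨I₂] p1, p3 ⊢ (p3 ∨ p1)
      [Wk] p1, p3 ⊢ p1
        [Ax] p1 ⊢ p1
    [Ax] p3 ⊢ p3

Result: YES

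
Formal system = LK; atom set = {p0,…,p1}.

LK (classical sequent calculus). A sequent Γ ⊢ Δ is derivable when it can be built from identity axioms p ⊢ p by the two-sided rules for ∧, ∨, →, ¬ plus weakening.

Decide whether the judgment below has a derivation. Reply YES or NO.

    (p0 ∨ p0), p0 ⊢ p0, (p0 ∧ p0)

Derivation (root first):
[∧R] (p0 ∨ p0), p0 ⊢ p0, (p0 ∧ p0)
  [WR] p0 ⊢ p0, p0
    [Ax] p0 ⊢ p0
  [∨L] (p0 ∨ p0) ⊢ p0
    [Ax] p0 ⊢ p0
    [Ax] p0 ⊢ p0

Result: YES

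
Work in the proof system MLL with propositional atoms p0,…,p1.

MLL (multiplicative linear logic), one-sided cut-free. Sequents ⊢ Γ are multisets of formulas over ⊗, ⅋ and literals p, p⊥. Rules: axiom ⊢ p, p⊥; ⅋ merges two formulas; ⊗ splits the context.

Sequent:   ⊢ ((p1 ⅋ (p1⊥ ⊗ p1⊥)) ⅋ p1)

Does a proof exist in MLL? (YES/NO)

Derivation trace:
[⅋]  ⊢ ((p1 ⅋ (p1⊥ ⊗ p1⊥)) ⅋ p1)
  [⅋]  ⊢ p1, (p1 ⅋ (p1⊥ ⊗ p1⊥))
    [⊗]  ⊢ p1, p1, (p1⊥ ⊗ p1⊥)
      [Ax]  ⊢ p1, p1⊥
      [Ax]  ⊢ p1, p1⊥

Result: YES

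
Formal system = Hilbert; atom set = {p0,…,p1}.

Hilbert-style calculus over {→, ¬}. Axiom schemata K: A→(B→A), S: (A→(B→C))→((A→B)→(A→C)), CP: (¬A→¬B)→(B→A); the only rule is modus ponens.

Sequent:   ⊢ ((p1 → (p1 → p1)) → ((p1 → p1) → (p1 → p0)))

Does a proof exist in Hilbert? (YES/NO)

Search for a countermodel by truth-table:
  v=00: Γ:[] Δ:[((p1 → (p1 → p1)) → ((p1 → p1) → (p1 → p0)))=T] refutes=False
  v=01: Γ:[] Δ:[((p1 → (p1 → p1)) → ((p1 → p1) → (p1 → p0)))=F] refutes=True  ← countermodel

Result: NO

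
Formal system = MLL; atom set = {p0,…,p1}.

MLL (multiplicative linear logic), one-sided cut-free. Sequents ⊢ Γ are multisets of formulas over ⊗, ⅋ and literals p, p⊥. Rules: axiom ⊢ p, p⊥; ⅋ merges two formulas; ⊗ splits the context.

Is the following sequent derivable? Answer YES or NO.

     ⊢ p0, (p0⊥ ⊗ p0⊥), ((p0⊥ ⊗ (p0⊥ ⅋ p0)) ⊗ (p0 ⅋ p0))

Derivation (root first):
[⊗]  ⊢ p0, (p0⊥ ⊗ p0⊥), ((p0⊥ ⊗ (p0⊥ ⅋ p0)) ⊗ (p0 ⅋ p0))
  [⊗]  ⊢ p0, (p0⊥ ⊗ (p0⊥ ⅋ p0))
    [Ax]  ⊢ p0, p0⊥
    [⅋]  ⊢ (p0⊥ ⅋ p0)
      [Ax]  ⊢ p0, p0⊥
  [⅋]  ⊢ (p0⊥ ⊗ p0⊥), (p0 ⅋ p0)
    [⊗]  ⊢ p0, p0, (p0⊥ ⊗ p0⊥)
      [Ax]  ⊢ p0, p0⊥
      [Ax]  ⊢ p0, p0⊥

Result: YES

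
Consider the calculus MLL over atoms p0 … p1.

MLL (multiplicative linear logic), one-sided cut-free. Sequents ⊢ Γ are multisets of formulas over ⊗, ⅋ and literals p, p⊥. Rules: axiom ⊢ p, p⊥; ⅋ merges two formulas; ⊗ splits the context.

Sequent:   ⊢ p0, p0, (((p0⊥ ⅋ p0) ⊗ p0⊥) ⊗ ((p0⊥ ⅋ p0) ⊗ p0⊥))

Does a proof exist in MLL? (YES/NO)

Derivation trace:
[⊗]  ⊢ p0, p0, (((p0⊥ ⅋ p0) ⊗ p0⊥) ⊗ ((p0⊥ ⅋ p0) ⊗ p0⊥))
  [⊗]  ⊢ p0, ((p0⊥ ⅋ p0) ⊗ p0⊥)
    [⅋]  ⊢ (p0⊥ ⅋ p0)
      [Ax]  ⊢ p0, p0⊥
    [Ax]  ⊢ p0, p0⊥
  [⊗]  ⊢ p0, ((p0⊥ ⅋ p0) ⊗ p0⊥)
    [⅋]  ⊢ (p0⊥ ⅋ p0)
      [Ax]  ⊢ p0, p0⊥
    [Ax]  ⊢ p0, p0⊥

Result: YES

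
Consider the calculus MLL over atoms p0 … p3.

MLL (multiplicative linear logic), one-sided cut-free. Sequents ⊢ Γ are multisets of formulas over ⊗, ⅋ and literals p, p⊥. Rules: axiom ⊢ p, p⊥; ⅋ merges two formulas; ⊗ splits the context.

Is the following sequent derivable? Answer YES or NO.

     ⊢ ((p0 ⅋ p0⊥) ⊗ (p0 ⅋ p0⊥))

Derivation trace:
[⊗]  ⊢ ((p0 ⅋ p0⊥) ⊗ (p0 ⅋ p0⊥))
  [⅋]  ⊢ (p0 ⅋ p0⊥)
    [Ax]  ⊢ p0, p0⊥
  [⅋]  ⊢ (p0 ⅋ p0⊥)
    [Ax]  ⊢ p0, p0⊥

Result: YES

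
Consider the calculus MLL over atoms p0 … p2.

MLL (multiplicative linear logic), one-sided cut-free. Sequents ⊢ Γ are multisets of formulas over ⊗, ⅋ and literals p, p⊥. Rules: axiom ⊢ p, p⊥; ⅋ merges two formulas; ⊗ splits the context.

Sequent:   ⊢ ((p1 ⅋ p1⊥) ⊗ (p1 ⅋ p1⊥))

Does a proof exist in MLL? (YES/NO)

Derivation (root first):
[⊗]  ⊢ ((p1 ⅋ p1⊥) ⊗ (p1 ⅋ p1⊥))
  [⅋]  ⊢ (p1 ⅋ p1⊥)
    [Ax]  ⊢ p1, p1⊥
  [⅋]  ⊢ (p1 ⅋ p1⊥)
    [Ax]  ⊢ p1, p1⊥

Result: YES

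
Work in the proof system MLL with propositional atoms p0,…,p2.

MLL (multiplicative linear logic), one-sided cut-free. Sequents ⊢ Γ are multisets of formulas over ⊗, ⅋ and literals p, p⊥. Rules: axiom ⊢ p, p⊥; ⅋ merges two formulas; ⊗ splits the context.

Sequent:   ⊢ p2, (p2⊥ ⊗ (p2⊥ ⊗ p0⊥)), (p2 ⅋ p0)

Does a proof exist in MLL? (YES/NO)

Derivation (root first):
[⅋]  ⊢ p2, (p2⊥ ⊗ (p2⊥ ⊗ p0⊥)), (p2 ⅋ p0)
  [⊗]  ⊢ p2, p2, p0, (p2⊥ ⊗ (p2⊥ ⊗ p0⊥))
    [Ax]  ⊢ p2, p2⊥
    [⊗]  ⊢ p2, p0, (p2⊥ ⊗ p0⊥)
      [Ax]  ⊢ p2, p2⊥
      [Ax]  ⊢ p0, p0⊥

Result: YES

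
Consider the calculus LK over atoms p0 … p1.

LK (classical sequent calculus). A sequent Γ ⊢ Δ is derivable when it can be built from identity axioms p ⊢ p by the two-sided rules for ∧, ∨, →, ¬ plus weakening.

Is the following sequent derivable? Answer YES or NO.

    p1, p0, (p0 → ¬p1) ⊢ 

Proof tree:
[→L] p1, p0, (p0 → ¬p1) ⊢ 
  [Ax] p0 ⊢ p0
  [¬L] p1, ¬p1 ⊢ 
    [Ax] p1 ⊢ p1

Result: YES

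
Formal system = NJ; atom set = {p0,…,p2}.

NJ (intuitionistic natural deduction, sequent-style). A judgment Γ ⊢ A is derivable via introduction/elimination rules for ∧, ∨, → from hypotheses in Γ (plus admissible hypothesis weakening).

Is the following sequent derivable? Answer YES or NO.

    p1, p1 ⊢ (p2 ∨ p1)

Derivation (root first):
[∨I₂] p1, p1 ⊢ (p2 ∨ p1)
  [Wk] p1, p1 ⊢ p1
    [Ax] p1 ⊢ p1

Result: YES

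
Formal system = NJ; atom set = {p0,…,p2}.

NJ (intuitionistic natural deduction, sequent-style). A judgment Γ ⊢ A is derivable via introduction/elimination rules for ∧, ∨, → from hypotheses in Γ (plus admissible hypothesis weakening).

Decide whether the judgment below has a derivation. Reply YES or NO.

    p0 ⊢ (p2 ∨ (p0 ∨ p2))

Derivation trace:
[∨I₂] p0 ⊢ (p2 ∨ (p0 ∨ p2))
  [∨I₁] p0 ⊢ (p0 ∨ p2)
    [Ax] p0 ⊢ p0

Result: YES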